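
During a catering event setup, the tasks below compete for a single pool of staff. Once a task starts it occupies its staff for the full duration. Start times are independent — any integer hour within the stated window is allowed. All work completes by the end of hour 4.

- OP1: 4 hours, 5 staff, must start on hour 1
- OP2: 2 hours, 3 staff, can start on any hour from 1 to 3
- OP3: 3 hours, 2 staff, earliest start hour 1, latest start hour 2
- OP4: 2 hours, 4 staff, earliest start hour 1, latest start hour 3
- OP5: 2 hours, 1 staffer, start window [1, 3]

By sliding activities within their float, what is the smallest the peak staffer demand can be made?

Early-start (OP1@1, OP2@1, OP3@1, OP4@1, OP5@1) gives peak 15: h1:15  h2:15  h3:7  h4:5.
Shift OP4→3.
Schedule OP1@1, OP2@1, OP3@1, OP4@3, OP5@1: h1:11  h2:11  h3:11  h4:9 — peak 11.
Total staffer-hours = 42 over 4 hours ⇒ peak ≥ ⌈42/4⌉ = 11, so 11 is optimal.

11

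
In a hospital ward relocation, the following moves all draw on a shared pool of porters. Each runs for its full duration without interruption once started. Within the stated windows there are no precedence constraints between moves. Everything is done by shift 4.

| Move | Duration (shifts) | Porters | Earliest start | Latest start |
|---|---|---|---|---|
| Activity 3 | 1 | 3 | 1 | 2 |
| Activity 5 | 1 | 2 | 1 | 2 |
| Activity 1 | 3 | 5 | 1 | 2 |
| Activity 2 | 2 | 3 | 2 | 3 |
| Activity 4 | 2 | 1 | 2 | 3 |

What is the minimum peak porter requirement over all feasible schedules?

Early-start (Activity 3@1, Activity 5@1, Activity 1@1, Activity 2@2, Activity 4@2) gives peak 10: s1:10  s2:9  s3:9  s4:0.
Shift Activity 1→2.
Schedule Activity 3@1, Activity 5@1, Activity 1@2, Activity 2@2, Activity 4@2: s1:5  s2:9  s3:9  s4:5 — peak 9.

9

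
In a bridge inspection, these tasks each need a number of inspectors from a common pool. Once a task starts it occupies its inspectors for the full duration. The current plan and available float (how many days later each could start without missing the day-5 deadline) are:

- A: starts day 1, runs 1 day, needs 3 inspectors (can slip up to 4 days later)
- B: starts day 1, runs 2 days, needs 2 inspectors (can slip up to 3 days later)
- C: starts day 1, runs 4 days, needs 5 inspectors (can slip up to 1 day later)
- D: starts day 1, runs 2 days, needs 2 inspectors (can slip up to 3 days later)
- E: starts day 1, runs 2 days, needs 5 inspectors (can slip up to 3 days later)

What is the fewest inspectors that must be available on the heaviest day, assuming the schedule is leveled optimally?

10

Early-start (A@1, B@1, C@1, D@1, E@1) gives peak 17: d1:17  d2:14  d3:5  d4:5  d5:0.
Shift D→2, E→4.
Schedule A@1, B@1, C@1, D@2, E@4: d1:10  d2:9  d3:7  d4:10  d5:5 — peak 10.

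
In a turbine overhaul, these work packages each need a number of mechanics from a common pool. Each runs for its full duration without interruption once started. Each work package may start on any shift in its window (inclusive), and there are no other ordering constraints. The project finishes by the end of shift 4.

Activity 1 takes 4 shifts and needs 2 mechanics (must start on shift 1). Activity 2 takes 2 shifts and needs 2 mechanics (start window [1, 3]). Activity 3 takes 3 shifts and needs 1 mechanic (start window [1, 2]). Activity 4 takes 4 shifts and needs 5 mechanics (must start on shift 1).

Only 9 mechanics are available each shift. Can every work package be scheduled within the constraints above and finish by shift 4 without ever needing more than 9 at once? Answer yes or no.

The minimum achievable peak is 10; 9 < 10, so no feasible schedule stays within the cap.

no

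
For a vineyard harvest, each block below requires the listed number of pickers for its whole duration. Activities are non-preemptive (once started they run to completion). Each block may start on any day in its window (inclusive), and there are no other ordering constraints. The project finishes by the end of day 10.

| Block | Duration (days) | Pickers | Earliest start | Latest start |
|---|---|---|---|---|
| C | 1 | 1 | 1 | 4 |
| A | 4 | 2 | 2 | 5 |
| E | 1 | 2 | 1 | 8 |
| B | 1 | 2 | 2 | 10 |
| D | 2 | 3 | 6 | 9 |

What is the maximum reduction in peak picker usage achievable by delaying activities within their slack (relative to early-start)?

Early-start peak: d1:3  d2:4  d3:2  d4:2  d5:2  d6:3  d7:3  d8:0  d9:0  d10:0 ⇒ 4.
Leveled (C@1, A@2, E@1, B@6, D@7): d1:3  d2:2  d3:2  d4:2  d5:2  d6:2  d7:3  d8:3  d9:0  d10:0 ⇒ 3.
Reduction 4 − 3 = 1.

1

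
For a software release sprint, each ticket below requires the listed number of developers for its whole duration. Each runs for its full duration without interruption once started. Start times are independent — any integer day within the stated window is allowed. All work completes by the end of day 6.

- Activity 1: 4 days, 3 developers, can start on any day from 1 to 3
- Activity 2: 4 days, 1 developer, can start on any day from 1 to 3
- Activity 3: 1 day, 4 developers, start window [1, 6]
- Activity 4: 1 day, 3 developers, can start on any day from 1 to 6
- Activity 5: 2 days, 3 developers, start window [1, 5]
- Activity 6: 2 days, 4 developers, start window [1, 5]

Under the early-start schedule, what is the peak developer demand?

18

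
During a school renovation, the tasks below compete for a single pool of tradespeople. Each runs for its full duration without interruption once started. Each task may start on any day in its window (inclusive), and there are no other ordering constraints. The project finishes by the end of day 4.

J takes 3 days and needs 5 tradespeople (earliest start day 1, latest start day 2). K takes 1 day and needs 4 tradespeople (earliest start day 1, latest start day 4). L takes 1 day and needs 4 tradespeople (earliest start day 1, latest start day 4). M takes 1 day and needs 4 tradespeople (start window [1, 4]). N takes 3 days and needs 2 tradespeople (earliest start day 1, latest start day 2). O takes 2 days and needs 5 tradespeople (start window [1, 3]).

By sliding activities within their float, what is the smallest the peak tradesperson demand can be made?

12

Early-start (J@1, K@1, L@1, M@1, N@1, O@1) gives peak 24: d1:24  d2:12  d3:7  d4:0.
Shift L→2, M→4, O→3.
Schedule J@1, K@1, L@2, M@4, N@1, O@3: d1:11  d2:11  d3:12  d4:9 — peak 12.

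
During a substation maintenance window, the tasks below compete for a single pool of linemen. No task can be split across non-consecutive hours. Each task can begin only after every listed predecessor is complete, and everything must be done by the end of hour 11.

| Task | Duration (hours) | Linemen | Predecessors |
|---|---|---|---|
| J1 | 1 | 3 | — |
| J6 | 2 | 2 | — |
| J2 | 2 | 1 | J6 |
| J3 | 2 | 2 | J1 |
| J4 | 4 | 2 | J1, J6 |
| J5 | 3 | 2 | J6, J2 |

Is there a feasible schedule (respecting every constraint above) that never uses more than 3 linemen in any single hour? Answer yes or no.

no

The minimum achievable peak is 4; 3 < 4, so no feasible schedule stays within the cap.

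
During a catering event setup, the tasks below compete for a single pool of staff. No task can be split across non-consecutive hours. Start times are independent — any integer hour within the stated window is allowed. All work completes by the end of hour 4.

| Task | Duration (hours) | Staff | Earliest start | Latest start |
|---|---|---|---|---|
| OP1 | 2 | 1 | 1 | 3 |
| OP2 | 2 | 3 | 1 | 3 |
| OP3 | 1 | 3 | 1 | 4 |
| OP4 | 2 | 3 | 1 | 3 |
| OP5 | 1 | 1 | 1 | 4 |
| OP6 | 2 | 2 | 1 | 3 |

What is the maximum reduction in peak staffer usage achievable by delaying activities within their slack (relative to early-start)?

7

Early-start peak: h1:13  h2:9  h3:0  h4:0 ⇒ 13.
Leveled (OP1@1, OP2@1, OP3@3, OP4@3, OP5@4, OP6@1): h1:6  h2:6  h3:6  h4:4 ⇒ 6.
Reduction 13 − 6 = 7.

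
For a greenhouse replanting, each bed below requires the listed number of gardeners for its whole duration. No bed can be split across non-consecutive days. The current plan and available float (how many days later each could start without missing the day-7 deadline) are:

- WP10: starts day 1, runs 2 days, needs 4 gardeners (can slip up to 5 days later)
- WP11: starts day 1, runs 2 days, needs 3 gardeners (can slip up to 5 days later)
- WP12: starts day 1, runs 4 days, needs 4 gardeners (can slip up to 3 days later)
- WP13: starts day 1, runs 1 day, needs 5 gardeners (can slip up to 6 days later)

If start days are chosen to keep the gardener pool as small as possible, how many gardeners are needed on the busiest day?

Early-start (WP10@1, WP11@1, WP12@1, WP13@1) gives peak 16: d1:16  d2:11  d3:4  d4:4  d5:0  d6:0  d7:0.
Shift WP12→3, WP13→7.
Schedule WP10@1, WP11@1, WP12@3, WP13@7: d1:7  d2:7  d3:4  d4:4  d5:4  d6:4  d7:5 — peak 7.

7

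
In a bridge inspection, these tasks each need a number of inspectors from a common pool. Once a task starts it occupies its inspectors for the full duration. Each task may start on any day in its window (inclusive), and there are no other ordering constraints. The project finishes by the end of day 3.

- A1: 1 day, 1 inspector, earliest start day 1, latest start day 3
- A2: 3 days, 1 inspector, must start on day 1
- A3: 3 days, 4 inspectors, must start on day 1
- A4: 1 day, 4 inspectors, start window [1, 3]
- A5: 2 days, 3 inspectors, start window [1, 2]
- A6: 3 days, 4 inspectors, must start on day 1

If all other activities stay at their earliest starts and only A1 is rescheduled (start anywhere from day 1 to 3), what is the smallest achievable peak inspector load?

16

A1@1: d1:17  d2:12  d3:9 → peak 17
A1@2: d1:16  d2:13  d3:9 → peak 16
A1@3: d1:16  d2:12  d3:10 → peak 16
Best is A1@2, peak 16.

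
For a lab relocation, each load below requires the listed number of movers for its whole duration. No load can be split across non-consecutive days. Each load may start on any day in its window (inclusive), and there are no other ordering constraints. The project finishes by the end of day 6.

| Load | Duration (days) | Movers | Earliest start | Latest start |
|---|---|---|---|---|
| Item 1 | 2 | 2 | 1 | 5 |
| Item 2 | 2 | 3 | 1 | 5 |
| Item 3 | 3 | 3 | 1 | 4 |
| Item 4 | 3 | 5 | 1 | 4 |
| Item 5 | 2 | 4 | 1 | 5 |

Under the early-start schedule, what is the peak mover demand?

Early-start schedule: Item 1@1, Item 2@1, Item 3@1, Item 4@1, Item 5@1.
Load per day: day 1: 17, day 2: 17, day 3: 8, day 4: 0, day 5: 0, day 6: 0.
Peak is 17.

17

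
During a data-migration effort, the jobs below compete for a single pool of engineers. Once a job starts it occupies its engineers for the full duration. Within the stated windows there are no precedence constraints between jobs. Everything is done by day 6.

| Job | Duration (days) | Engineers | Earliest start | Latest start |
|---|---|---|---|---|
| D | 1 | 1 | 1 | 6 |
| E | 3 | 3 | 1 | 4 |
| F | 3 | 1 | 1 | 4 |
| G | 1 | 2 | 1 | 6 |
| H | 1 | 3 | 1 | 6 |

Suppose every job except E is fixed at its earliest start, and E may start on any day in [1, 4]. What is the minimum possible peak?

E@1: d1:10  d2:4  d3:4  d4:0  d5:0  d6:0 → peak 10
E@2: d1:7  d2:4  d3:4  d4:3  d5:0  d6:0 → peak 7
E@3: d1:7  d2:1  d3:4  d4:3  d5:3  d6:0 → peak 7
E@4: d1:7  d2:1  d3:1  d4:3  d5:3  d6:3 → peak 7
Best is E@2, peak 7.

7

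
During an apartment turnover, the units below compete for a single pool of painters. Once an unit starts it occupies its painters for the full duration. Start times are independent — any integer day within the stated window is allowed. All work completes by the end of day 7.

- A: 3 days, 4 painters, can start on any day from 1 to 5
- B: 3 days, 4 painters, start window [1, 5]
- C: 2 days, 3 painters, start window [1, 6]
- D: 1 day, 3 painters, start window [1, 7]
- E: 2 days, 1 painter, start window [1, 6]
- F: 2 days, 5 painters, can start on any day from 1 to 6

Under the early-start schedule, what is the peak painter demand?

20

Early-start schedule: A@1, B@1, C@1, D@1, E@1, F@1.
Load per day: day 1: 20, day 2: 17, day 3: 8, day 4: 0, day 5: 0, day 6: 0, day 7: 0.
Peak is 20.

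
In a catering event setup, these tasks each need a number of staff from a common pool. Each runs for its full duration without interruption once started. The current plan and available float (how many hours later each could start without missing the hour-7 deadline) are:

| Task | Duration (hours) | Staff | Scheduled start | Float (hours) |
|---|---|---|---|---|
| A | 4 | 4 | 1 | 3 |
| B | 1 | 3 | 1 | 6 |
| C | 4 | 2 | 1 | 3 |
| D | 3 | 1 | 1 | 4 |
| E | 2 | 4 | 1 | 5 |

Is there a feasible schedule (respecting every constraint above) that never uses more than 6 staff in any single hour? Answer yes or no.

yes

Schedule A@1, B@5, C@1, D@5, E@6: h1:6  h2:6  h3:6  h4:6  h5:4  h6:5  h7:5 — peak 6 ≤ 6.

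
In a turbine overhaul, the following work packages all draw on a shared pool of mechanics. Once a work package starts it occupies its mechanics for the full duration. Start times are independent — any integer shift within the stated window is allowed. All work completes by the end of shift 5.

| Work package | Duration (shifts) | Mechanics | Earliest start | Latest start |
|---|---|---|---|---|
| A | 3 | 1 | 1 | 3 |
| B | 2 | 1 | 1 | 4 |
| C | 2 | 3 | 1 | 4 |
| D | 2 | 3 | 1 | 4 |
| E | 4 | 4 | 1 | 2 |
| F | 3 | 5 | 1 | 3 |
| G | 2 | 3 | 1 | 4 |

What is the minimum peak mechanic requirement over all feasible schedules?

12

Early-start (A@1, B@1, C@1, D@1, E@1, F@1, G@1) gives peak 20: s1:20  s2:20  s3:10  s4:4  s5:0.
Shift F→3, G→4.
Schedule A@1, B@1, C@1, D@1, E@1, F@3, G@4: s1:12  s2:12  s3:10  s4:12  s5:8 — peak 12.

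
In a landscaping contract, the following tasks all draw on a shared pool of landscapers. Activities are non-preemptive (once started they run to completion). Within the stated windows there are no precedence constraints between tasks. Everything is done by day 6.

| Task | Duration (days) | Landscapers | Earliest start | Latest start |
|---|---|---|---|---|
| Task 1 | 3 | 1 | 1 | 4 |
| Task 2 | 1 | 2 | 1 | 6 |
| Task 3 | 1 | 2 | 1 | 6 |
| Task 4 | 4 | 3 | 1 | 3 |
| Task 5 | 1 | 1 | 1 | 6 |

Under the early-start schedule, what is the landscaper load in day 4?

3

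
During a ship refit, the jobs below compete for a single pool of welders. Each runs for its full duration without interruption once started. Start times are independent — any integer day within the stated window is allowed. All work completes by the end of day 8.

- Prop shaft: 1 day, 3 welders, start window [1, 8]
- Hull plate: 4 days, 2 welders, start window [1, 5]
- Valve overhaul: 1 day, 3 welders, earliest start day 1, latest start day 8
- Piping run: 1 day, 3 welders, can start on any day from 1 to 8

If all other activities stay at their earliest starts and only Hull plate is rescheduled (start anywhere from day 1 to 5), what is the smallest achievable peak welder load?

Hull plate@1: d1:11  d2:2  d3:2  d4:2  d5:0  d6:0  d7:0  d8:0 → peak 11
Hull plate@2: d1:9  d2:2  d3:2  d4:2  d5:2  d6:0  d7:0  d8:0 → peak 9
Hull plate@3: d1:9  d2:0  d3:2  d4:2  d5:2  d6:2  d7:0  d8:0 → peak 9
Hull plate@4: d1:9  d2:0  d3:0  d4:2  d5:2  d6:2  d7:2  d8:0 → peak 9
Hull plate@5: d1:9  d2:0  d3:0  d4:0  d5:2  d6:2  d7:2  d8:2 → peak 9
Best is Hull plate@2, peak 9.

9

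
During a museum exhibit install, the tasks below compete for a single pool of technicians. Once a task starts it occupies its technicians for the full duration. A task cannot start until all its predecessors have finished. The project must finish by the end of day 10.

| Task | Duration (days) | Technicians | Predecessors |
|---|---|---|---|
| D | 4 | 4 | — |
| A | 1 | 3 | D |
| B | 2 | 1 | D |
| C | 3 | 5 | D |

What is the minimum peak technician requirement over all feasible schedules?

Early-start (D@1, A@5, B@5, C@5) gives peak 9: d1:4  d2:4  d3:4  d4:4  d5:9  d6:6  d7:5  d8:0  d9:0  d10:0.
Shift C→7.
Schedule D@1, A@5, B@5, C@7: d1:4  d2:4  d3:4  d4:4  d5:4  d6:1  d7:5  d8:5  d9:5  d10:0 — peak 5.

5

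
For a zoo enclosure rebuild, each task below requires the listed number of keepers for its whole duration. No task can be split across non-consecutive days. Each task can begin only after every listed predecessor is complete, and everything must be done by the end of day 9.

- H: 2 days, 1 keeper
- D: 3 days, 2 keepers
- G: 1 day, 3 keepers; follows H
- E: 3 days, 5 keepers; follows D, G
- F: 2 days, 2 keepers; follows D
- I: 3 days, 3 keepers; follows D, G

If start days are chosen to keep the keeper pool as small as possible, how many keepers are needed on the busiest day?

Early-start (H@1, D@1, G@3, E@4, F@4, I@4) gives peak 10: d1:3  d2:3  d3:5  d4:10  d5:10  d6:8  d7:0  d8:0  d9:0.
Shift F→7, I→7.
Schedule H@1, D@1, G@3, E@4, F@7, I@7: d1:3  d2:3  d3:5  d4:5  d5:5  d6:5  d7:5  d8:5  d9:3 — peak 5.
Total keeper-days = 39 over 9 days ⇒ peak ≥ ⌈39/9⌉ = 5, so 5 is optimal.

5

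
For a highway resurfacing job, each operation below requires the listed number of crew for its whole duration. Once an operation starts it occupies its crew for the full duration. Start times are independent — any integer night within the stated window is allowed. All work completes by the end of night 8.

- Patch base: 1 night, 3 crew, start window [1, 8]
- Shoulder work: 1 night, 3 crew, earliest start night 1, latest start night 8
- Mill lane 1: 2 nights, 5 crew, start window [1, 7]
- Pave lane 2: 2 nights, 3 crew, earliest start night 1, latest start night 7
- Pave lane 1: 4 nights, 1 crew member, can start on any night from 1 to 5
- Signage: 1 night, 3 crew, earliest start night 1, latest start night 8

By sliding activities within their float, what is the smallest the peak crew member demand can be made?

5

Early-start (Patch base@1, Shoulder work@1, Mill lane 1@1, Pave lane 2@1, Pave lane 1@1, Signage@1) gives peak 18: n1:18  n2:9  n3:1  n4:1  n5:0  n6:0  n7:0  n8:0.
Shift Shoulder work→2, Mill lane 1→3, Pave lane 2→5, Pave lane 1→5, Signage→7.
Schedule Patch base@1, Shoulder work@2, Mill lane 1@3, Pave lane 2@5, Pave lane 1@5, Signage@7: n1:3  n2:3  n3:5  n4:5  n5:4  n6:4  n7:4  n8:1 — peak 5.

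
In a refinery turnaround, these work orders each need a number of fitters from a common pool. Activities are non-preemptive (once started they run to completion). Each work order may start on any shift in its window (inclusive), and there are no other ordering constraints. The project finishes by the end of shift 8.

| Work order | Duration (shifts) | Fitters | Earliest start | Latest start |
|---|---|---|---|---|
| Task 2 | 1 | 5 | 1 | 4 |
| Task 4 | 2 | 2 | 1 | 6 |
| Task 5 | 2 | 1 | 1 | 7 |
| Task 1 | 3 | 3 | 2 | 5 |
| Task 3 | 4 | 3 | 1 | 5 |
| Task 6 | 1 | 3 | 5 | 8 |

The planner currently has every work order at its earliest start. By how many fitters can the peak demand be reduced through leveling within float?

5

Early-start peak: s1:11  s2:9  s3:6  s4:6  s5:3  s6:0  s7:0  s8:0 ⇒ 11.
Leveled (Task 2@1, Task 4@2, Task 5@1, Task 1@2, Task 3@4, Task 6@5): s1:6  s2:6  s3:5  s4:6  s5:6  s6:3  s7:3  s8:0 ⇒ 6.
Reduction 11 − 6 = 5.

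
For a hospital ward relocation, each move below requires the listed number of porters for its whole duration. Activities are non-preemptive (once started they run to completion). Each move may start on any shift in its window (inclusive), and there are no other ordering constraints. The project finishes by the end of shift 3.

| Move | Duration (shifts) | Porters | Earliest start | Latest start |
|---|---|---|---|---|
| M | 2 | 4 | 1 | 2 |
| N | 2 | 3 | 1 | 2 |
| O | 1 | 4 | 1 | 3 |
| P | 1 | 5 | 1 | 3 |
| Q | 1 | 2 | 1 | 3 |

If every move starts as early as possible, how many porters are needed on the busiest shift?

Early-start schedule: M@1, N@1, O@1, P@1, Q@1.
Load per shift: shift 1: 18, shift 2: 7, shift 3: 0.
Peak is 18.

18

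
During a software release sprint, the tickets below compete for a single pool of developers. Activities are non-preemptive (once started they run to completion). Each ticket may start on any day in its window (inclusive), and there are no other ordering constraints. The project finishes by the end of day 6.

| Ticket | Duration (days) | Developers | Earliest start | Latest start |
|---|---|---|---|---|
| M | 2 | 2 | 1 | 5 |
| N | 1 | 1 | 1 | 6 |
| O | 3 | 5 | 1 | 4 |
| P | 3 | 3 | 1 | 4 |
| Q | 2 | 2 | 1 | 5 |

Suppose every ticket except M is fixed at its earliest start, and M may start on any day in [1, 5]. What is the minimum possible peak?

11

M@1: d1:13  d2:12  d3:8  d4:0  d5:0  d6:0 → peak 13
M@2: d1:11  d2:12  d3:10  d4:0  d5:0  d6:0 → peak 12
M@3: d1:11  d2:10  d3:10  d4:2  d5:0  d6:0 → peak 11
M@4: d1:11  d2:10  d3:8  d4:2  d5:2  d6:0 → peak 11
M@5: d1:11  d2:10  d3:8  d4:0  d5:2  d6:2 → peak 11
Best is M@3, peak 11.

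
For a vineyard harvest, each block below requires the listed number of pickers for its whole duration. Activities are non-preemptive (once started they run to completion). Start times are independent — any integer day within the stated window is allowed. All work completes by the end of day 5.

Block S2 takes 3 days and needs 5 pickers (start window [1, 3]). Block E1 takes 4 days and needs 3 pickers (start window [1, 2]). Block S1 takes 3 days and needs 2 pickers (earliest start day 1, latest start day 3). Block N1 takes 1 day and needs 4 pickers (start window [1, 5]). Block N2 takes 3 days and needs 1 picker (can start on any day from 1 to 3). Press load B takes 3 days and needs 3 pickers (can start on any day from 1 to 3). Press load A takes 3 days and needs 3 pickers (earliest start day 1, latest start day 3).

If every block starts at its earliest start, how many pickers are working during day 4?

3

At early start, day 4 has: Block E1.
Demand: 3 = 3.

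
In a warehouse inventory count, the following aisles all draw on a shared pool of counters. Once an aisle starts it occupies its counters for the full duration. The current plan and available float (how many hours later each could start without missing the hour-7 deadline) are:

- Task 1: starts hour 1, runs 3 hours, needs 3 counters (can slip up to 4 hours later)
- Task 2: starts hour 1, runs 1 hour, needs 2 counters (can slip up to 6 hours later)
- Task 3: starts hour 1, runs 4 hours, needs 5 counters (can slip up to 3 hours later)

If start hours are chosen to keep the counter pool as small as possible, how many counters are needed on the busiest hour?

Early-start (Task 1@1, Task 2@1, Task 3@1) gives peak 10: h1:10  h2:8  h3:8  h4:5  h5:0  h6:0  h7:0.
Shift Task 3→4.
Schedule Task 1@1, Task 2@1, Task 3@4: h1:5  h2:3  h3:3  h4:5  h5:5  h6:5  h7:5 — peak 5.
Total counter-hours = 31 over 7 hours ⇒ peak ≥ ⌈31/7⌉ = 5, so 5 is optimal.

5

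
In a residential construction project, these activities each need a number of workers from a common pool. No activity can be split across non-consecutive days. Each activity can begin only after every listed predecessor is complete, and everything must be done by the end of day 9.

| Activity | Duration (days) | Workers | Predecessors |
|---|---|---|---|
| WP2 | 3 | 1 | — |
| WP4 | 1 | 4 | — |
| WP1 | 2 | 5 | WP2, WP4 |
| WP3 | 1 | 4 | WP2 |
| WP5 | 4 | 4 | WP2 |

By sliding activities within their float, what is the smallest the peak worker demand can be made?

8

Early-start (WP2@1, WP4@1, WP1@4, WP3@4, WP5@4) gives peak 13: d1:5  d2:1  d3:1  d4:13  d5:9  d6:4  d7:4  d8:0  d9:0.
Shift WP3→6, WP5→6.
Schedule WP2@1, WP4@1, WP1@4, WP3@6, WP5@6: d1:5  d2:1  d3:1  d4:5  d5:5  d6:8  d7:4  d8:4  d9:4 — peak 8.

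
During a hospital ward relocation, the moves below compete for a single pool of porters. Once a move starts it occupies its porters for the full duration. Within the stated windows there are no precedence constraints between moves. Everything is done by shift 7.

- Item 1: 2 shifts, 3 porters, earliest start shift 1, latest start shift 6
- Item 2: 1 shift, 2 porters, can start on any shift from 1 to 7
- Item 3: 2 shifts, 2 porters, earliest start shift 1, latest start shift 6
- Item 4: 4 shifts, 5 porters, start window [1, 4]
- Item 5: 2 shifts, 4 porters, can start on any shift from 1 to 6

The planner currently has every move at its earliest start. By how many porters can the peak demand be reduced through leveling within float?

Early-start peak: s1:16  s2:14  s3:5  s4:5  s5:0  s6:0  s7:0 ⇒ 16.
Leveled (Item 1@1, Item 2@1, Item 3@3, Item 4@4, Item 5@2): s1:5  s2:7  s3:6  s4:7  s5:5  s6:5  s7:5 ⇒ 7.
Reduction 16 − 7 = 9.

9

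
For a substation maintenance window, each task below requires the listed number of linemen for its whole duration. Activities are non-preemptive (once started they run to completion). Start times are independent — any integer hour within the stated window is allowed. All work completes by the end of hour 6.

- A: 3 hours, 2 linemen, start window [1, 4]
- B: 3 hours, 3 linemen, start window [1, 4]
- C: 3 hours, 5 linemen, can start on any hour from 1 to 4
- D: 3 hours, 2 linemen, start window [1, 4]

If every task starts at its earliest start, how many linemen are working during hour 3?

At early start, hour 3 has: A, B, C, D.
Demand: 2 + 3 + 5 + 2 = 12.

12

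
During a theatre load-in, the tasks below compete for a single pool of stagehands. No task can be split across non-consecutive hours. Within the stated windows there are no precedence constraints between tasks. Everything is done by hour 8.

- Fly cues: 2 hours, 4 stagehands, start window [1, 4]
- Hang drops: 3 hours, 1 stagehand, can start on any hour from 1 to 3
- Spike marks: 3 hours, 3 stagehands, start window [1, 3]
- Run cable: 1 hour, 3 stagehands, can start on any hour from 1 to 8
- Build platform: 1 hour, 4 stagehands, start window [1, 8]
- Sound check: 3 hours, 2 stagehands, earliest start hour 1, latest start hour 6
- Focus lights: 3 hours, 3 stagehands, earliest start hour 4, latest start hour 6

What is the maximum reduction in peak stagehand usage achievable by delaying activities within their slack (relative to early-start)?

Early-start peak: h1:17  h2:10  h3:6  h4:3  h5:3  h6:3  h7:0  h8:0 ⇒ 17.
Leveled (Fly cues@1, Hang drops@1, Spike marks@3, Run cable@4, Build platform@8, Sound check@6, Focus lights@5): h1:5  h2:5  h3:4  h4:6  h5:6  h6:5  h7:5  h8:6 ⇒ 6.
Reduction 17 − 6 = 11.

11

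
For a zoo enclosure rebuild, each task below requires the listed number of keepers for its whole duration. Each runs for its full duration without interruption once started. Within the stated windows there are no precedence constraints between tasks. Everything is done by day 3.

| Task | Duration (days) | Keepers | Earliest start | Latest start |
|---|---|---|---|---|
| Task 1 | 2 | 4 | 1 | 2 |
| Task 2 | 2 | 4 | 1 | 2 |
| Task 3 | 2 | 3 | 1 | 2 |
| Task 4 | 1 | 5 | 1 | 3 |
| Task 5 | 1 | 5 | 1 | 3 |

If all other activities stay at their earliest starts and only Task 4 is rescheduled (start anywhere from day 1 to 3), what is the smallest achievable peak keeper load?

Task 4@1: d1:21  d2:11  d3:0 → peak 21
Task 4@2: d1:16  d2:16  d3:0 → peak 16
Task 4@3: d1:16  d2:11  d3:5 → peak 16
Best is Task 4@2, peak 16.

16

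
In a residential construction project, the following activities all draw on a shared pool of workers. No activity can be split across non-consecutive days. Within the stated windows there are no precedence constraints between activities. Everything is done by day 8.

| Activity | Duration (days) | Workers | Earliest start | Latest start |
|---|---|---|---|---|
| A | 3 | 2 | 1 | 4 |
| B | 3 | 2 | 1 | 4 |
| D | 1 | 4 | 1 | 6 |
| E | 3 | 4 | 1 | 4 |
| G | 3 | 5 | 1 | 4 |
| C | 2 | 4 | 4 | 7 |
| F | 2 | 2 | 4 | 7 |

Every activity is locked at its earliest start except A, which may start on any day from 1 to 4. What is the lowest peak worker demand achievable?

A@1: d1:17  d2:13  d3:13  d4:6  d5:6  d6:0  d7:0  d8:0 → peak 17
A@2: d1:15  d2:13  d3:13  d4:8  d5:6  d6:0  d7:0  d8:0 → peak 15
A@3: d1:15  d2:11  d3:13  d4:8  d5:8  d6:0  d7:0  d8:0 → peak 15
A@4: d1:15  d2:11  d3:11  d4:8  d5:8  d6:2  d7:0  d8:0 → peak 15
Best is A@2, peak 15.

15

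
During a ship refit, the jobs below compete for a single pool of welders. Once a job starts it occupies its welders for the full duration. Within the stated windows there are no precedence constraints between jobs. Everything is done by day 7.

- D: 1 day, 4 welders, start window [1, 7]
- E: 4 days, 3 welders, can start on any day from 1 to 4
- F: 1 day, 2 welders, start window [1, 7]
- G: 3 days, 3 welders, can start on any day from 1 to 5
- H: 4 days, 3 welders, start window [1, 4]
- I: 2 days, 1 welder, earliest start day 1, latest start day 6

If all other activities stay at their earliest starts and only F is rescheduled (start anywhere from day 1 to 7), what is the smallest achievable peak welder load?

F@1: d1:16  d2:10  d3:9  d4:6  d5:0  d6:0  d7:0 → peak 16
F@2: d1:14  d2:12  d3:9  d4:6  d5:0  d6:0  d7:0 → peak 14
F@3: d1:14  d2:10  d3:11  d4:6  d5:0  d6:0  d7:0 → peak 14
F@4: d1:14  d2:10  d3:9  d4:8  d5:0  d6:0  d7:0 → peak 14
F@5: d1:14  d2:10  d3:9  d4:6  d5:2  d6:0  d7:0 → peak 14
F@6: d1:14  d2:10  d3:9  d4:6  d5:0  d6:2  d7:0 → peak 14
F@7: d1:14  d2:10  d3:9  d4:6  d5:0  d6:0  d7:2 → peak 14
Best is F@2, peak 14.

14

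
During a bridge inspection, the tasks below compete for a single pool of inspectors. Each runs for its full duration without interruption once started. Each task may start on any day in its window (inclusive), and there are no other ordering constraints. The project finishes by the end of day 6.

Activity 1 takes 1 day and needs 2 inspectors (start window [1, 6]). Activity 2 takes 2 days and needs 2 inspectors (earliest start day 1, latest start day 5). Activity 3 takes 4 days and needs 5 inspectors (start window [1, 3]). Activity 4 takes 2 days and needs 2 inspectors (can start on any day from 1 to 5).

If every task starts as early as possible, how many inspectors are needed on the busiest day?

11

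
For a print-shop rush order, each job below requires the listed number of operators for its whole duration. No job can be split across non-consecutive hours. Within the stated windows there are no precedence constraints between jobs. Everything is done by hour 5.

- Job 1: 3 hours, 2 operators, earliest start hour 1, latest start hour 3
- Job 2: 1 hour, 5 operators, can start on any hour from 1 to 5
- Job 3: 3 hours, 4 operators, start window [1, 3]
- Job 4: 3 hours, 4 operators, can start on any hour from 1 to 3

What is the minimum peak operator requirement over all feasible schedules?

10

Early-start (Job 1@1, Job 2@1, Job 3@1, Job 4@1) gives peak 15: h1:15  h2:10  h3:10  h4:0  h5:0.
Shift Job 3→2, Job 4→2.
Schedule Job 1@1, Job 2@1, Job 3@2, Job 4@2: h1:7  h2:10  h3:10  h4:8  h5:0 — peak 10.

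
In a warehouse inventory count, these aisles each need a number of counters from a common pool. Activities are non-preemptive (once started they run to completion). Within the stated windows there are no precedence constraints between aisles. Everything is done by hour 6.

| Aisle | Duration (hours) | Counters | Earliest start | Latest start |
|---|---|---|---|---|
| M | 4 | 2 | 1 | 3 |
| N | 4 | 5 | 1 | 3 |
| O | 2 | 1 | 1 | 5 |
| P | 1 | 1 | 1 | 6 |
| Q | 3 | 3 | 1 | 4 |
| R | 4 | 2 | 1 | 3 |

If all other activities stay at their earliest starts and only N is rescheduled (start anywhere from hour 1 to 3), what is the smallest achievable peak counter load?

12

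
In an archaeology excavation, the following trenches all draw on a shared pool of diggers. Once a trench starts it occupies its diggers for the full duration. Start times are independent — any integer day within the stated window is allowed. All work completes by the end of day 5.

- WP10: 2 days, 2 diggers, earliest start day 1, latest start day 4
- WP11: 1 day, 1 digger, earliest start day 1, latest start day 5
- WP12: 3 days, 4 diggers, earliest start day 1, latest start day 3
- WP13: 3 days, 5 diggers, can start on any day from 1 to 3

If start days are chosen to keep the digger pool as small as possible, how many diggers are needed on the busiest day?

Early-start (WP10@1, WP11@1, WP12@1, WP13@1) gives peak 12: d1:12  d2:11  d3:9  d4:0  d5:0.
Shift WP13→3.
Schedule WP10@1, WP11@1, WP12@1, WP13@3: d1:7  d2:6  d3:9  d4:5  d5:5 — peak 9.

9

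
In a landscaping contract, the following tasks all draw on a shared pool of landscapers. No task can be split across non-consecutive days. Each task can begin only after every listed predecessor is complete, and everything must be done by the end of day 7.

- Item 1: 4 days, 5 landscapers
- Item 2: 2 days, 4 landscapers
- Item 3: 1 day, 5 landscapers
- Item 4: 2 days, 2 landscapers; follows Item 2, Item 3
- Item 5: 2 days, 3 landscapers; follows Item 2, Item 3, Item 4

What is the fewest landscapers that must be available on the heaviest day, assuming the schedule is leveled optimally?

8

Early-start (Item 1@1, Item 2@1, Item 3@1, Item 4@3, Item 5@5) gives peak 14: d1:14  d2:9  d3:7  d4:7  d5:3  d6:3  d7:0.
Shift Item 1→4, Item 3→3, Item 4→4, Item 5→6.
Schedule Item 1@4, Item 2@1, Item 3@3, Item 4@4, Item 5@6: d1:4  d2:4  d3:5  d4:7  d5:7  d6:8  d7:8 — peak 8.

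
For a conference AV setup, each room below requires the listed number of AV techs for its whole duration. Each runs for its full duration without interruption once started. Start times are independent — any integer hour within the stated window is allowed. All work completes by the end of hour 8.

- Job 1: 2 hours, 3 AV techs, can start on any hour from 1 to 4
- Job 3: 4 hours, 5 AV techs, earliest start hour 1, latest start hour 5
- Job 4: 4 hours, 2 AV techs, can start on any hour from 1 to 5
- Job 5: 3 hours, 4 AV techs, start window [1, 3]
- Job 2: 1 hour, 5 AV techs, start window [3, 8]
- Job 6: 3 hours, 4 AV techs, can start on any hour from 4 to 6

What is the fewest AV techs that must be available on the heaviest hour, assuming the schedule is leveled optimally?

Early-start (Job 1@1, Job 3@1, Job 4@1, Job 5@1, Job 2@3, Job 6@4) gives peak 16: h1:14  h2:14  h3:16  h4:11  h5:4  h6:4  h7:0  h8:0.
Shift Job 3→4, Job 2→8, Job 6→5.
Schedule Job 1@1, Job 3@4, Job 4@1, Job 5@1, Job 2@8, Job 6@5: h1:9  h2:9  h3:6  h4:7  h5:9  h6:9  h7:9  h8:5 — peak 9.

9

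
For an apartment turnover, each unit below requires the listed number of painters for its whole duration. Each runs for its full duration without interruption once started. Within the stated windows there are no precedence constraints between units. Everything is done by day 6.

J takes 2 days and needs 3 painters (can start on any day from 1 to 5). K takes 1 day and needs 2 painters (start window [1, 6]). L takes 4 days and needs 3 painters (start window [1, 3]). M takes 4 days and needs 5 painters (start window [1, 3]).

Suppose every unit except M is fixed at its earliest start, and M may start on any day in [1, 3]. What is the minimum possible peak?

8

M@1: d1:13  d2:11  d3:8  d4:8  d5:0  d6:0 → peak 13
M@2: d1:8  d2:11  d3:8  d4:8  d5:5  d6:0 → peak 11
M@3: d1:8  d2:6  d3:8  d4:8  d5:5  d6:5 → peak 8
Best is M@3, peak 8.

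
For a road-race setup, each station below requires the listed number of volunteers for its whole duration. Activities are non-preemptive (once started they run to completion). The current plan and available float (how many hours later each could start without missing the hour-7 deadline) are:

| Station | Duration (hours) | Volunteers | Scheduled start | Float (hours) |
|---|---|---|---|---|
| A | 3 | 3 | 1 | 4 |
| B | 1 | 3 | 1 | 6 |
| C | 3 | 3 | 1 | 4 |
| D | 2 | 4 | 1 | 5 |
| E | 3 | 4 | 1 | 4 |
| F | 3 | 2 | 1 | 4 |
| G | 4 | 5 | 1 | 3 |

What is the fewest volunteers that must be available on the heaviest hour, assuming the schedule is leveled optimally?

Early-start (A@1, B@1, C@1, D@1, E@1, F@1, G@1) gives peak 24: h1:24  h2:21  h3:17  h4:5  h5:0  h6:0  h7:0.
Shift D→2, E→4, F→4, G→4.
Schedule A@1, B@1, C@1, D@2, E@4, F@4, G@4: h1:9  h2:10  h3:10  h4:11  h5:11  h6:11  h7:5 — peak 11.

11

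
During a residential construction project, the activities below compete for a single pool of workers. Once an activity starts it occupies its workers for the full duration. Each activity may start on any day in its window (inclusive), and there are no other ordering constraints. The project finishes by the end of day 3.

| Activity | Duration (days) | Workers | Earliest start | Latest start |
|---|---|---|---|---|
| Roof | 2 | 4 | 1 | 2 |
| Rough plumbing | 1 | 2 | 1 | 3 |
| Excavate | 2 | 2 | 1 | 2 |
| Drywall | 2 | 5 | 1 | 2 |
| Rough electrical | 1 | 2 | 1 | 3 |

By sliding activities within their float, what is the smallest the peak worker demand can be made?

11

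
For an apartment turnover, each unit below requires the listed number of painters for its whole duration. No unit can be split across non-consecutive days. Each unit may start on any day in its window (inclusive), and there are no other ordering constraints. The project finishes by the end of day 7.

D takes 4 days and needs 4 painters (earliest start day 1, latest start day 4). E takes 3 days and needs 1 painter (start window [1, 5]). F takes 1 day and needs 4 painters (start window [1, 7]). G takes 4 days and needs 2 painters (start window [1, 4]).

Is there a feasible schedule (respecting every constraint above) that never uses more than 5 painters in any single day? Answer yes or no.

no

The minimum achievable peak is 6; 5 < 6, so no feasible schedule stays within the cap.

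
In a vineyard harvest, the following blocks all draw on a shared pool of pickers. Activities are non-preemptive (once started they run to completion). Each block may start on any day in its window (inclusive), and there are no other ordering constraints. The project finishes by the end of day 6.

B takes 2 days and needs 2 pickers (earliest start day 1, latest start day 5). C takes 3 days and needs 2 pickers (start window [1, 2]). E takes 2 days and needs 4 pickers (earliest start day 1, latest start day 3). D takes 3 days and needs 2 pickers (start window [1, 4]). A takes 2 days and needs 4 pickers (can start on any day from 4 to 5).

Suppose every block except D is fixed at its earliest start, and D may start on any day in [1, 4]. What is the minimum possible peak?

D@1: d1:10  d2:10  d3:4  d4:4  d5:4  d6:0 → peak 10
D@2: d1:8  d2:10  d3:4  d4:6  d5:4  d6:0 → peak 10
D@3: d1:8  d2:8  d3:4  d4:6  d5:6  d6:0 → peak 8
D@4: d1:8  d2:8  d3:2  d4:6  d5:6  d6:2 → peak 8
Best is D@3, peak 8.

8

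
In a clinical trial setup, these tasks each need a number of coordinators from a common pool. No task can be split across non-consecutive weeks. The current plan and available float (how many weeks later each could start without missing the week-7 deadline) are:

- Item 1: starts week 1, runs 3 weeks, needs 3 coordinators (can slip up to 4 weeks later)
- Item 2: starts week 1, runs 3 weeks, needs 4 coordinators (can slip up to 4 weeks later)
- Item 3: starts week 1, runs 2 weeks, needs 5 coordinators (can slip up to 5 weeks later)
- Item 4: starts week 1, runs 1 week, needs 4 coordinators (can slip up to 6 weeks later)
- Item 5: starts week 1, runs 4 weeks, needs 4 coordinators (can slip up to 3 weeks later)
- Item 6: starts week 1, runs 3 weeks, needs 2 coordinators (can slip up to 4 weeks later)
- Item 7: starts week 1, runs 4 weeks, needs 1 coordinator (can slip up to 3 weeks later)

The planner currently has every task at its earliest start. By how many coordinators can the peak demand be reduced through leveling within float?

Early-start peak: w1:23  w2:19  w3:14  w4:5  w5:0  w6:0  w7:0 ⇒ 23.
Leveled (Item 1@1, Item 2@1, Item 3@4, Item 4@6, Item 5@4, Item 6@1, Item 7@1): w1:10  w2:10  w3:10  w4:10  w5:9  w6:8  w7:4 ⇒ 10.
Reduction 23 − 10 = 13.

13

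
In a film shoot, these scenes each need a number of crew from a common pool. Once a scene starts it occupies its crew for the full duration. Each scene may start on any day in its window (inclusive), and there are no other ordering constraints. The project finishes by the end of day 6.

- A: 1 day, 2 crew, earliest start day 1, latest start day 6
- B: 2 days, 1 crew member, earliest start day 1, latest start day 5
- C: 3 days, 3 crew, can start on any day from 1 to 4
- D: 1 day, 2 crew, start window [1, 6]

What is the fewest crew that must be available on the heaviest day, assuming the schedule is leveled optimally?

3

Early-start (A@1, B@1, C@1, D@1) gives peak 8: d1:8  d2:4  d3:3  d4:0  d5:0  d6:0.
Shift C→3, D→2.
Schedule A@1, B@1, C@3, D@2: d1:3  d2:3  d3:3  d4:3  d5:3  d6:0 — peak 3.
Total crew member-days = 15 over 6 days ⇒ peak ≥ ⌈15/6⌉ = 3, so 3 is optimal.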